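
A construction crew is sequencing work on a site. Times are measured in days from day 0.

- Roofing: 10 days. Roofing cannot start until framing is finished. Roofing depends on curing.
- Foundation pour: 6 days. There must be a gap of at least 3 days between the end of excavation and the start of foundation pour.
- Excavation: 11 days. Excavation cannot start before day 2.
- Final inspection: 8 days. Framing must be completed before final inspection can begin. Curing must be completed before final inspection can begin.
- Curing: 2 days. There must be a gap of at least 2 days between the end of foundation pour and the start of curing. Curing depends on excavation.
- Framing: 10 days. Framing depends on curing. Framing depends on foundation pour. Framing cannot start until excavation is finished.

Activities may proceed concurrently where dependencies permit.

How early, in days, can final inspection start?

Excavation cannot begin until its own release at day 2. It runs from day 2 to 2 + 11 = day 13.
After excavation (finishes day 13, plus 3-day gap → day 16), foundation pour can start at day 16 and finishes at day 22.
For curing: foundation pour (finishes day 22, plus 2-day gap → day 24); excavation (finishes day 13). Taking the maximum gives a start of day 24, and it finishes at 24 + 2 = day 26.
Framing has to wait for curing (finishes day 26); foundation pour (finishes day 22); excavation (finishes day 13). The latest of these is day 26, so framing runs day 26 to 26 + 10 = day 36.
Final inspection waits on framing (finishes day 36); curing (finishes day 26). The latest of these is day 36, which is the earliest final inspection can start.

36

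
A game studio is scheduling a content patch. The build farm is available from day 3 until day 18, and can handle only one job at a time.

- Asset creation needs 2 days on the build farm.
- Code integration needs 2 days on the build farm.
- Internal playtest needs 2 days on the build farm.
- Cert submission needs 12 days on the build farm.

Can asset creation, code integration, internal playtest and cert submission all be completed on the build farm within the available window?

No

The build farm window is 18 − 3 = 15 days.
Running back to back, the jobs need 2 + 2 + 2 + 12 = 18 days on the build farm.
Since 18 > 15, they cannot all fit.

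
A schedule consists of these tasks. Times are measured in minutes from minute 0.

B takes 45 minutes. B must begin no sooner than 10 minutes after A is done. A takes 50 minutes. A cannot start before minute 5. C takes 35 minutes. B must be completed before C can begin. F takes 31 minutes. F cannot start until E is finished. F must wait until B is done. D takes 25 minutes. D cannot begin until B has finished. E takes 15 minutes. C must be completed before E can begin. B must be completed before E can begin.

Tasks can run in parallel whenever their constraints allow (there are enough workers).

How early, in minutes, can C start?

After its own release at minute 5, A can start at minute 5 and finishes at minute 55.
B waits on A (finishes minute 55, plus 10-minute gap → minute 65), so it starts at minute 65 and finishes at 65 + 45 = minute 110.
C waits on B (finishes minute 110), so the earliest it can start is minute 110.

110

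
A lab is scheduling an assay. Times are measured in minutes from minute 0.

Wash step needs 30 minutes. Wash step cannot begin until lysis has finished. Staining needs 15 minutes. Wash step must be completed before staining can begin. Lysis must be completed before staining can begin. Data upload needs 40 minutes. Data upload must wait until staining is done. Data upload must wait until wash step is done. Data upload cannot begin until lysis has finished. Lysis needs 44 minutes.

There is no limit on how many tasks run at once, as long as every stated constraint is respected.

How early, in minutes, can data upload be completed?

Nothing blocks lysis, so it runs from minute 0 to minute 44.
Wash step cannot begin until lysis (finishes minute 44). It runs from minute 44 to 44 + 30 = minute 74.
Staining needs all of wash step (finishes minute 74); lysis (finishes minute 44). That puts its earliest start at minute 74; it finishes at 74 + 15 = minute 89.
Data upload needs all of staining (finishes minute 89); wash step (finishes minute 74); lysis (finishes minute 44). That puts its earliest start at minute 89; it finishes at 89 + 40 = minute 129.

129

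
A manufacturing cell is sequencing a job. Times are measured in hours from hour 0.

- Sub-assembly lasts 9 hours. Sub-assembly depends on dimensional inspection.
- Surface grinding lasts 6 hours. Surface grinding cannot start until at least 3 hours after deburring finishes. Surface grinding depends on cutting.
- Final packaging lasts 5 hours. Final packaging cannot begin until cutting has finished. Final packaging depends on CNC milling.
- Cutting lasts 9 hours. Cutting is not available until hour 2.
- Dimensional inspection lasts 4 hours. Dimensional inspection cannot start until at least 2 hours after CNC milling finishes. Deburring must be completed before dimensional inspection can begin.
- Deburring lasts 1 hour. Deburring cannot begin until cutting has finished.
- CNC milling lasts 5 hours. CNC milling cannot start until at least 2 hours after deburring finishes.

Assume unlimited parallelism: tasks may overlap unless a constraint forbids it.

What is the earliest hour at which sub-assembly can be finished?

34

Cutting waits on its own release at hour 2, so it starts at hour 2 and finishes at 2 + 9 = hour 11.
Deburring cannot begin until cutting (finishes hour 11). It runs from hour 11 to 11 + 1 = hour 12.
CNC milling cannot begin until deburring (finishes hour 12, plus 2-hour gap → hour 14). It runs from hour 14 to 14 + 5 = hour 19.
For dimensional inspection: CNC milling (finishes hour 19, plus 2-hour gap → hour 21); deburring (finishes hour 12). Taking the maximum gives a start of hour 21, and it finishes at 21 + 4 = hour 25.
After dimensional inspection (finishes hour 25), sub-assembly can start at hour 25 and finishes at hour 34.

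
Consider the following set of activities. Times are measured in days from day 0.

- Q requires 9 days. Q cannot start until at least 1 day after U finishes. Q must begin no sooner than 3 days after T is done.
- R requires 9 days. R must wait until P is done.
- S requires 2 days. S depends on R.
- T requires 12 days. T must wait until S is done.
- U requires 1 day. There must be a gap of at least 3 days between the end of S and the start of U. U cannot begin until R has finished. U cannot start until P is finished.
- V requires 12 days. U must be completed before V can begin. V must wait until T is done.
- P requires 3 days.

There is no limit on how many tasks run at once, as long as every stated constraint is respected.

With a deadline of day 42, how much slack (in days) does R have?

P can start immediately at day 0; it finishes at day 3.
After P (finishes day 3), R can start at day 3 and finishes at day 12.

Working backward from the deadline:
To finish by day 42, Q (duration 9) must start no later than day 33.
To finish by day 42, V (duration 12) must start no later than day 30.
T must finish in time for Q (must start by day 33, minus 3-day gap → day 30); V (must start by day 30). The tightest is day 30, so T must start by 30 − 12 = day 18.
For U: Q (must start by day 33, minus 1-day gap → day 32); V (must start by day 30). The most restrictive is day 30; with a 1-day duration, U must start by day 29.
S must finish in time for T (must start by day 18); U (must start by day 29, minus 3-day gap → day 26). The tightest is day 18, so S must start by 18 − 2 = day 16.
R has several dependents: S (must start by day 16); U (must start by day 29). The earliest of those limits is day 16, so R must start by 16 − 9 = day 7.
So R can start as early as day 3 and as late as day 7, giving 7 − 3 = 4 days of slack.

4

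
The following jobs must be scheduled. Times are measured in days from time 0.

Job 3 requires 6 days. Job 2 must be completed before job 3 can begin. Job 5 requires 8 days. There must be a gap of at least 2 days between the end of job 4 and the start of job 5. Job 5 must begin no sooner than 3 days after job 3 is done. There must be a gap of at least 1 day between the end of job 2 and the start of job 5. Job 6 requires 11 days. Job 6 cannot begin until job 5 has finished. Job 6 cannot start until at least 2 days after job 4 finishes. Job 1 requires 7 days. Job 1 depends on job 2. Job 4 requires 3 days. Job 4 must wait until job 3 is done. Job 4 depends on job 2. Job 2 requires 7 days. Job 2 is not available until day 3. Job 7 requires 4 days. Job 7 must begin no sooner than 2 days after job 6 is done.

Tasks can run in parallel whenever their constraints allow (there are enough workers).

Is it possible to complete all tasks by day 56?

Yes

Job 2 cannot begin until its own release at day 3. It runs from day 3 to 3 + 7 = day 10.
Job 3 cannot begin until job 2 (finishes day 10). It runs from day 10 to 10 + 6 = day 16.
Job 4 needs all of job 3 (finishes day 16); job 2 (finishes day 10). That puts its earliest start at day 16; it finishes at 16 + 3 = day 19.
Job 5 has to wait for job 4 (finishes day 19, plus 2-day gap → day 21); job 3 (finishes day 16, plus 3-day gap → day 19); job 2 (finishes day 10, plus 1-day gap → day 11). The latest of these is day 21, so job 5 runs day 21 to 21 + 8 = day 29.
Job 6 cannot start until job 5 (finishes day 29); job 4 (finishes day 19, plus 2-day gap → day 21). The controlling bound is day 29, so job 6 finishes at 29 + 11 = day 40.
Job 7 cannot begin until job 6 (finishes day 40, plus 2-day gap → day 42). It runs from day 42 to 42 + 4 = day 46.
Job 1 cannot begin until job 2 (finishes day 10). It runs from day 10 to 10 + 7 = day 17.
Every task is finished by day 46, which is no later than the deadline of 56, so the schedule is feasible.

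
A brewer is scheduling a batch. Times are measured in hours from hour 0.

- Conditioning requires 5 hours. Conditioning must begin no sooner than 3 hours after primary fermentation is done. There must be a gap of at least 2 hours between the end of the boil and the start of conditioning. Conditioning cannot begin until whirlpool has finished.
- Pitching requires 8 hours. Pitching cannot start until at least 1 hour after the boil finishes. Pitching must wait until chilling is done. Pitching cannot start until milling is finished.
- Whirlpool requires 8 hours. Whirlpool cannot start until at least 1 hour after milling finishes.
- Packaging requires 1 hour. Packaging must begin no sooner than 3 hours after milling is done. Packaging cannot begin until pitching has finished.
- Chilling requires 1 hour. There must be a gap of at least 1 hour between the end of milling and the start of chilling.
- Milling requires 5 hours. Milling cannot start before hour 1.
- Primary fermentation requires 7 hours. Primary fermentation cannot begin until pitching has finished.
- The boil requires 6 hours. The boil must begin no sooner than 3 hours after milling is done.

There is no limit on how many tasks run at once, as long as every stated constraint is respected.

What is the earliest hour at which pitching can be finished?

24

Milling waits on its own release at hour 1, so it starts at hour 1 and finishes at 1 + 5 = hour 6.
Chilling waits on milling (finishes hour 6, plus 1-hour gap → hour 7), so it starts at hour 7 and finishes at 7 + 1 = hour 8.
After milling (finishes hour 6, plus 3-hour gap → hour 9), the boil can start at hour 9 and finishes at hour 15.
Pitching has to wait for the boil (finishes hour 15, plus 1-hour gap → hour 16); chilling (finishes hour 8); milling (finishes hour 6). The latest of these is hour 16, so pitching runs hour 16 to 16 + 8 = hour 24.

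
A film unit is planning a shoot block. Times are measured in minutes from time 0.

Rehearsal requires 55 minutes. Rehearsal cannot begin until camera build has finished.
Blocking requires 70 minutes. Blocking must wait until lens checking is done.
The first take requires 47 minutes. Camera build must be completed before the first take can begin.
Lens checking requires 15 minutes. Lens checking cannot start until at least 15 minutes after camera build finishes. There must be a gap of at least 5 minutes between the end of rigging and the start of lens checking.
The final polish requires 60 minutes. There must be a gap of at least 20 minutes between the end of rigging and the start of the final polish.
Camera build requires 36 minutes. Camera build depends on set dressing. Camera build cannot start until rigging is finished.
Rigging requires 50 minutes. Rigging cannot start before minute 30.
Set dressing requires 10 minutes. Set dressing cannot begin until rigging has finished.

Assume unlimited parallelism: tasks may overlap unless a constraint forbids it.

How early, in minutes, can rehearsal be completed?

Rigging cannot begin until its own release at minute 30. It runs from minute 30 to 30 + 50 = minute 80.
After rigging (finishes minute 80), set dressing can start at minute 80 and finishes at minute 90.
Camera build has to wait for set dressing (finishes minute 90); rigging (finishes minute 80). The latest of these is minute 90, so camera build runs minute 90 to 90 + 36 = minute 126.
Rehearsal waits on camera build (finishes minute 126), so it starts at minute 126 and finishes at 126 + 55 = minute 181.

181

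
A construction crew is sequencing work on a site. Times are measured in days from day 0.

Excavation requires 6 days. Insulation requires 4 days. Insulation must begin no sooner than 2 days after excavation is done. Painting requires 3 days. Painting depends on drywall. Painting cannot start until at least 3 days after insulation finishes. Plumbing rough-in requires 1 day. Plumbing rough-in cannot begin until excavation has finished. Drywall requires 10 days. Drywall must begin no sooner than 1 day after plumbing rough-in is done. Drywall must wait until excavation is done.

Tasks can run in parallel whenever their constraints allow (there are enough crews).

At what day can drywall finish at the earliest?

Excavation has no prerequisites, so it starts at day 0 and finishes at day 6.
After excavation (finishes day 6), plumbing rough-in can start at day 6 and finishes at day 7.
Drywall needs all of plumbing rough-in (finishes day 7, plus 1-day gap → day 8); excavation (finishes day 6). That puts its earliest start at day 8; it finishes at 8 + 10 = day 18.

18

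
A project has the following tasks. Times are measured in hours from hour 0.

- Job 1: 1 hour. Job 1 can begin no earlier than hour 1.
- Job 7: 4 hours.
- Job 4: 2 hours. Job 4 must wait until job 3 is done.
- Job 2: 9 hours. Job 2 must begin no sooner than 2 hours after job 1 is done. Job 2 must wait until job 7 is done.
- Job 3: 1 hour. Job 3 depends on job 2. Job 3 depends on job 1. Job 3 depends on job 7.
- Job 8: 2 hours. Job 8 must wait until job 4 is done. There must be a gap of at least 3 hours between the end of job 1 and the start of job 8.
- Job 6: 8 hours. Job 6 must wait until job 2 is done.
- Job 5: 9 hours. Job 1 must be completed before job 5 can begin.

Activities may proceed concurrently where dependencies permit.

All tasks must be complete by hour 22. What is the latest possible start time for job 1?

Job 8 must finish by hour 22; it takes 2 hours, so it must start by 22 − 2 = hour 20.
Since job 8 (must start by hour 20) depends on it, job 4 must finish by hour 20. Backing off its 2-hour duration gives a latest start of hour 18.
Since job 4 (must start by hour 18) depends on it, job 3 must finish by hour 18. Backing off its 1-hour duration gives a latest start of hour 17.
Job 6 must finish by hour 22; it takes 8 hours, so it must start by 22 − 8 = hour 14.
Job 2 has several dependents: job 3 (must start by hour 17); job 6 (must start by hour 14). The earliest of those limits is hour 14, so job 2 must start by 14 − 9 = hour 5.
Job 5 must finish by hour 22; it takes 9 hours, so it must start by 22 − 9 = hour 13.
Job 1 has several dependents: job 2 (must start by hour 5, minus 2-hour gap → hour 3); job 3 (must start by hour 17); job 5 (must start by hour 13); job 8 (must start by hour 20, minus 3-hour gap → hour 17). The earliest of those limits is hour 3, so job 1 must start by 3 − 1 = hour 2.

2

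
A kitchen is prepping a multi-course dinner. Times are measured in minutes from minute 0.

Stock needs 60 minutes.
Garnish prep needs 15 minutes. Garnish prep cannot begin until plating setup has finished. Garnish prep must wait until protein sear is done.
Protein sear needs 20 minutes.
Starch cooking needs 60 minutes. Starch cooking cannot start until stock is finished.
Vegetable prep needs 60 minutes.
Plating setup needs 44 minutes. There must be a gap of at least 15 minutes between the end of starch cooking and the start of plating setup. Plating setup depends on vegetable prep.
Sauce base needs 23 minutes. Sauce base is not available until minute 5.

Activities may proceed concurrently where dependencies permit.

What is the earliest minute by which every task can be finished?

194

Vegetable prep has no prerequisites, so it starts at minute 0 and finishes at minute 60.
Nothing blocks protein sear, so it runs from minute 0 to minute 20.
Sauce base waits on its own release at minute 5, so it starts at minute 5 and finishes at 5 + 23 = minute 28.
Nothing blocks stock, so it runs from minute 0 to minute 60.
After stock (finishes minute 60), starch cooking can start at minute 60 and finishes at minute 120.
Plating setup needs all of starch cooking (finishes minute 120, plus 15-minute gap → minute 135); vegetable prep (finishes minute 60). That puts its earliest start at minute 135; it finishes at 135 + 44 = minute 179.
Garnish prep cannot start until plating setup (finishes minute 179); protein sear (finishes minute 20). The controlling bound is minute 179, so garnish prep finishes at 179 + 15 = minute 194.
All tasks are finished once the last one completes. Finish times: Stock at 60, Sauce base at 28, Protein sear at 20, Vegetable prep at 60, Starch cooking at 120, Plating setup at 179, Garnish prep at 194. The latest is minute 194.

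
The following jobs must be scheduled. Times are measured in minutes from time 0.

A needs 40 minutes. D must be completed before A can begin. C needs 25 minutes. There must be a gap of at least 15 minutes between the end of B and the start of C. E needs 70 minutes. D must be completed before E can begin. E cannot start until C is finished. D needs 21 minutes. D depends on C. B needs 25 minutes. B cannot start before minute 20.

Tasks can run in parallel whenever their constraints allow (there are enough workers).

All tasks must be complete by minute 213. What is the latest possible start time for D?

To finish by minute 213, A (duration 40) must start no later than minute 173.
E has no dependents, so it just needs to finish by minute 213. Starting by 213 − 70 = minute 143 achieves that.
D must finish in time for A (must start by minute 173); E (must start by minute 143). The tightest is minute 143, so D must start by 143 − 21 = minute 122.

122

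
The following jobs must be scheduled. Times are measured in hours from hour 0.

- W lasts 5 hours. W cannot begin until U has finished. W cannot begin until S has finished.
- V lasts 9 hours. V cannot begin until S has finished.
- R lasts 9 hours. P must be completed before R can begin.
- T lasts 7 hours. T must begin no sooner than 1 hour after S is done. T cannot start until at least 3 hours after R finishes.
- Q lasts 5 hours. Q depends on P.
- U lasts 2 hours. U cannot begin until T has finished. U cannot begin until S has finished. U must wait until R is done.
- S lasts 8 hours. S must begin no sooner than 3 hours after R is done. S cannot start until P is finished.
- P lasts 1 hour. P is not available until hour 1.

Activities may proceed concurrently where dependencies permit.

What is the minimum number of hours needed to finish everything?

37

P waits on its own release at hour 1, so it starts at hour 1 and finishes at 1 + 1 = hour 2.
R cannot begin until P (finishes hour 2). It runs from hour 2 to 2 + 9 = hour 11.
S cannot start until R (finishes hour 11, plus 3-hour gap → hour 14); P (finishes hour 2). The controlling bound is hour 14, so S finishes at 14 + 8 = hour 22.
V cannot begin until S (finishes hour 22). It runs from hour 22 to 22 + 9 = hour 31.
T needs all of S (finishes hour 22, plus 1-hour gap → hour 23); R (finishes hour 11, plus 3-hour gap → hour 14). That puts its earliest start at hour 23; it finishes at 23 + 7 = hour 30.
U has to wait for T (finishes hour 30); S (finishes hour 22); R (finishes hour 11). The latest of these is hour 30, so U runs hour 30 to 30 + 2 = hour 32.
W needs all of U (finishes hour 32); S (finishes hour 22). That puts its earliest start at hour 32; it finishes at 32 + 5 = hour 37.
After P (finishes hour 2), Q can start at hour 2 and finishes at hour 7.
All tasks are finished once the last one completes. Finish times: P at 2, Q at 7, R at 11, S at 22, T at 30, U at 32, V at 31, W at 37. The latest is hour 37.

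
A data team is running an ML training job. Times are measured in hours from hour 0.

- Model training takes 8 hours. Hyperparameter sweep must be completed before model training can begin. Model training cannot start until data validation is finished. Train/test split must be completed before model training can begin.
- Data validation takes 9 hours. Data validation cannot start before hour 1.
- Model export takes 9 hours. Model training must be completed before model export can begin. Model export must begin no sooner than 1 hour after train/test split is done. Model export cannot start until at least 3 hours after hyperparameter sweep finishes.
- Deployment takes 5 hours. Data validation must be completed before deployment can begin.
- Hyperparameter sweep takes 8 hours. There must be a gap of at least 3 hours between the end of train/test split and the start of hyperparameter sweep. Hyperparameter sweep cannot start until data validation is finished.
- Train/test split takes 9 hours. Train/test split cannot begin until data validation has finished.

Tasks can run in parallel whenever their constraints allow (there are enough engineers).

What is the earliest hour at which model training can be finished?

Data validation waits on its own release at hour 1, so it starts at hour 1 and finishes at 1 + 9 = hour 10.
Train/test split cannot begin until data validation (finishes hour 10). It runs from hour 10 to 10 + 9 = hour 19.
Hyperparameter sweep cannot start until train/test split (finishes hour 19, plus 3-hour gap → hour 22); data validation (finishes hour 10). The controlling bound is hour 22, so hyperparameter sweep finishes at 22 + 8 = hour 30.
Model training has to wait for hyperparameter sweep (finishes hour 30); data validation (finishes hour 10); train/test split (finishes hour 19). The latest of these is hour 30, so model training runs hour 30 to 30 + 8 = hour 38.

38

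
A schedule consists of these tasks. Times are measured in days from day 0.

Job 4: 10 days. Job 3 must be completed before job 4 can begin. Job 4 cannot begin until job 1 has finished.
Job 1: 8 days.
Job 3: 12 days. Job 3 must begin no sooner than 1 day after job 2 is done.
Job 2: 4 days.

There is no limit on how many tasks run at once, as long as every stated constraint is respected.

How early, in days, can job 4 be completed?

27

Job 2 has no prerequisites, so it starts at day 0 and finishes at day 4.
Job 3 cannot begin until job 2 (finishes day 4, plus 1-day gap → day 5). It runs from day 5 to 5 + 12 = day 17.
Nothing blocks job 1, so it runs from day 0 to day 8.
Job 4 has to wait for job 3 (finishes day 17); job 1 (finishes day 8). The latest of these is day 17, so job 4 runs day 17 to 17 + 10 = day 27.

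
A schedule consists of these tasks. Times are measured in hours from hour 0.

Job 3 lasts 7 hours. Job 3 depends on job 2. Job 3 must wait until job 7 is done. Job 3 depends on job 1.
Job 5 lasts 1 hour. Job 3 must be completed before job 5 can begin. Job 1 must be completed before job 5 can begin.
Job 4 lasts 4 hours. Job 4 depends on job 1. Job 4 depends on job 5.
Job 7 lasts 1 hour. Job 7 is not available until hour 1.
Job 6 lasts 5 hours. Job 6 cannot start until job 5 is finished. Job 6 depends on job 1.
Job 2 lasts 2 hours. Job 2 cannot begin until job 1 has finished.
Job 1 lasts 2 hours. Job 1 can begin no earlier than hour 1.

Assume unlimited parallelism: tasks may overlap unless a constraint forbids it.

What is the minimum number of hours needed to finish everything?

18

After its own release at hour 1, job 7 can start at hour 1 and finishes at hour 2.
Job 1 waits on its own release at hour 1, so it starts at hour 1 and finishes at 1 + 2 = hour 3.
After job 1 (finishes hour 3), job 2 can start at hour 3 and finishes at hour 5.
For job 3: job 2 (finishes hour 5); job 7 (finishes hour 2); job 1 (finishes hour 3). Taking the maximum gives a start of hour 5, and it finishes at 5 + 7 = hour 12.
For job 5: job 3 (finishes hour 12); job 1 (finishes hour 3). Taking the maximum gives a start of hour 12, and it finishes at 12 + 1 = hour 13.
Job 6 has to wait for job 5 (finishes hour 13); job 1 (finishes hour 3). The latest of these is hour 13, so job 6 runs hour 13 to 13 + 5 = hour 18.
Job 4 needs all of job 1 (finishes hour 3); job 5 (finishes hour 13). That puts its earliest start at hour 13; it finishes at 13 + 4 = hour 17.
All tasks are finished once the last one completes. Finish times: Job 1 at 3, Job 2 at 5, Job 3 at 12, Job 4 at 17, Job 5 at 13, Job 6 at 18, Job 7 at 2. The latest is hour 18.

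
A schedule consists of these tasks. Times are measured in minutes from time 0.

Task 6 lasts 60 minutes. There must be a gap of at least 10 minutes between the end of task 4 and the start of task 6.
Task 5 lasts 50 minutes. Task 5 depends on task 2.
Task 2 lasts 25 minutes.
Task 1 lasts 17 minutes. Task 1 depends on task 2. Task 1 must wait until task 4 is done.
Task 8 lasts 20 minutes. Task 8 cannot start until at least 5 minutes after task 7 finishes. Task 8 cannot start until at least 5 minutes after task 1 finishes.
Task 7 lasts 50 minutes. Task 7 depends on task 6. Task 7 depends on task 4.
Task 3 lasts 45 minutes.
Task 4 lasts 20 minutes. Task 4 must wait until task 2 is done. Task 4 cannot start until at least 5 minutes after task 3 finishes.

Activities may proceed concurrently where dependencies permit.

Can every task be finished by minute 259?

Yes

Task 3 has no prerequisites, so it starts at minute 0 and finishes at minute 45.
Task 2 can start immediately at minute 0; it finishes at minute 25.
Task 5 cannot begin until task 2 (finishes minute 25). It runs from minute 25 to 25 + 50 = minute 75.
Task 4 needs all of task 2 (finishes minute 25); task 3 (finishes minute 45, plus 5-minute gap → minute 50). That puts its earliest start at minute 50; it finishes at 50 + 20 = minute 70.
Task 6 waits on task 4 (finishes minute 70, plus 10-minute gap → minute 80), so it starts at minute 80 and finishes at 80 + 60 = minute 140.
For task 7: task 6 (finishes minute 140); task 4 (finishes minute 70). Taking the maximum gives a start of minute 140, and it finishes at 140 + 50 = minute 190.
Task 1 cannot start until task 2 (finishes minute 25); task 4 (finishes minute 70). The controlling bound is minute 70, so task 1 finishes at 70 + 17 = minute 87.
For task 8: task 7 (finishes minute 190, plus 5-minute gap → minute 195); task 1 (finishes minute 87, plus 5-minute gap → minute 92). Taking the maximum gives a start of minute 195, and it finishes at 195 + 20 = minute 215.
Every task is finished by minute 215, which is no later than the deadline of 259, so the schedule is feasible.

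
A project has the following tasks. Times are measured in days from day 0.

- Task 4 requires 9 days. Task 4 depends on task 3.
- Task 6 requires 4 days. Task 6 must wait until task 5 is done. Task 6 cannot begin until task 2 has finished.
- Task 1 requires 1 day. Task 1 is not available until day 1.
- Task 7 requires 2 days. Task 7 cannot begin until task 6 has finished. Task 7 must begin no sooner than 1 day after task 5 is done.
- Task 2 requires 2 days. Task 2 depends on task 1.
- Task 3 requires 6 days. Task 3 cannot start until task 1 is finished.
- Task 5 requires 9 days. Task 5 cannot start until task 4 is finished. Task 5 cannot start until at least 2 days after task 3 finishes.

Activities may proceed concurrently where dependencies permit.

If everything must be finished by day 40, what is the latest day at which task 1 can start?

Task 7 must finish by day 40; it takes 2 days, so it must start by 40 − 2 = day 38.
Task 6 has to be done before task 7 (must start by day 38). That means finishing by day 38, i.e. starting by 38 − 4 = day 34.
Task 2 has to be done before task 6 (must start by day 34). That means finishing by day 34, i.e. starting by 34 − 2 = day 32.
Task 5 has several dependents: task 6 (must start by day 34); task 7 (must start by day 38, minus 1-day gap → day 37). The earliest of those limits is day 34, so task 5 must start by 34 − 9 = day 25.
Since task 5 (must start by day 25) depends on it, task 4 must finish by day 25. Backing off its 9-day duration gives a latest start of day 16.
Task 3 must finish in time for task 4 (must start by day 16); task 5 (must start by day 25, minus 2-day gap → day 23). The tightest is day 16, so task 3 must start by 16 − 6 = day 10.
For task 1: task 2 (must start by day 32); task 3 (must start by day 10). The most restrictive is day 10; with a 1-day duration, task 1 must start by day 9.

9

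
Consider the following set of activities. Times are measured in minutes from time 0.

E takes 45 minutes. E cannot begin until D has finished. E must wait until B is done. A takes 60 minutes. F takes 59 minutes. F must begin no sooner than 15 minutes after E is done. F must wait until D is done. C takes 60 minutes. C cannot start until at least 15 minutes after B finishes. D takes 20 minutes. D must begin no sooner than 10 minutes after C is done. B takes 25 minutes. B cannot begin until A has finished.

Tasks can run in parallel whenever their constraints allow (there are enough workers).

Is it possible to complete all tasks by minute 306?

A has no prerequisites, so it starts at minute 0 and finishes at minute 60.
B cannot begin until A (finishes minute 60). It runs from minute 60 to 60 + 25 = minute 85.
After B (finishes minute 85, plus 15-minute gap → minute 100), C can start at minute 100 and finishes at minute 160.
After C (finishes minute 160, plus 10-minute gap → minute 170), D can start at minute 170 and finishes at minute 190.
For E: D (finishes minute 190); B (finishes minute 85). Taking the maximum gives a start of minute 190, and it finishes at 190 + 45 = minute 235.
F has to wait for E (finishes minute 235, plus 15-minute gap → minute 250); D (finishes minute 190). The latest of these is minute 250, so F runs minute 250 to 250 + 59 = minute 309.
The earliest everything can be done is minute 309, which is after the deadline of 306, so it is not possible.

No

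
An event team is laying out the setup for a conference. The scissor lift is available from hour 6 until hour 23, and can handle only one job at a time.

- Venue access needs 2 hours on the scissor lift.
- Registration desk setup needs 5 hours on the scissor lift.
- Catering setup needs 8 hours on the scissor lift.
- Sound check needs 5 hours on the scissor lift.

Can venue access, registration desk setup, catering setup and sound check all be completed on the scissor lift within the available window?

No

The scissor lift window is 23 − 6 = 17 hours.
Running back to back, the jobs need 2 + 5 + 8 + 5 = 20 hours on the scissor lift.
Since 20 > 17, they cannot all fit.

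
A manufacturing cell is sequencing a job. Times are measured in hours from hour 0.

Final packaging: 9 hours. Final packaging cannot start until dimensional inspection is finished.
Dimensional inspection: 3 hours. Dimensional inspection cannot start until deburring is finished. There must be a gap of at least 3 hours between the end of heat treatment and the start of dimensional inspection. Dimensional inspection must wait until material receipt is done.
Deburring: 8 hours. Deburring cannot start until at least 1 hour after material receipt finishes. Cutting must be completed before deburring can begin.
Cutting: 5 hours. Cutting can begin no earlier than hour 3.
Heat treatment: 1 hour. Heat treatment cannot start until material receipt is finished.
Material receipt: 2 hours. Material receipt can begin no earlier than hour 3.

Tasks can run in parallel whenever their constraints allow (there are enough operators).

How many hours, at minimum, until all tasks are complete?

28

Cutting cannot begin until its own release at hour 3. It runs from hour 3 to 3 + 5 = hour 8.
Material receipt waits on its own release at hour 3, so it starts at hour 3 and finishes at 3 + 2 = hour 5.
After material receipt (finishes hour 5), heat treatment can start at hour 5 and finishes at hour 6.
Deburring needs all of material receipt (finishes hour 5, plus 1-hour gap → hour 6); cutting (finishes hour 8). That puts its earliest start at hour 8; it finishes at 8 + 8 = hour 16.
Dimensional inspection has to wait for deburring (finishes hour 16); heat treatment (finishes hour 6, plus 3-hour gap → hour 9); material receipt (finishes hour 5). The latest of these is hour 16, so dimensional inspection runs hour 16 to 16 + 3 = hour 19.
Final packaging cannot begin until dimensional inspection (finishes hour 19). It runs from hour 19 to 19 + 9 = hour 28.
All tasks are finished once the last one completes. Finish times: Material receipt at 5, Cutting at 8, Deburring at 16, Heat treatment at 6, Dimensional inspection at 19, Final packaging at 28. The latest is hour 28.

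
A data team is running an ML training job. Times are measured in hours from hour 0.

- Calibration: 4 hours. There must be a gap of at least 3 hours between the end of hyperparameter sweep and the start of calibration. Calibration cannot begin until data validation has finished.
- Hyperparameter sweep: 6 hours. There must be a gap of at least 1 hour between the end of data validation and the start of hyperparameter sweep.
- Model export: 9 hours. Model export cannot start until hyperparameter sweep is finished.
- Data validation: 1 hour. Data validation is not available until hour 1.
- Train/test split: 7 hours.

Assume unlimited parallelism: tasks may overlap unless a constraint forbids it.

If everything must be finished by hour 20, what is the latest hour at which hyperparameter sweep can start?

5

To finish by hour 20, calibration (duration 4) must start no later than hour 16.
Model export must finish by hour 20; it takes 9 hours, so it must start by 20 − 9 = hour 11.
For hyperparameter sweep: calibration (must start by hour 16, minus 3-hour gap → hour 13); model export (must start by hour 11). The most restrictive is hour 11; with a 6-hour duration, hyperparameter sweep must start by hour 5.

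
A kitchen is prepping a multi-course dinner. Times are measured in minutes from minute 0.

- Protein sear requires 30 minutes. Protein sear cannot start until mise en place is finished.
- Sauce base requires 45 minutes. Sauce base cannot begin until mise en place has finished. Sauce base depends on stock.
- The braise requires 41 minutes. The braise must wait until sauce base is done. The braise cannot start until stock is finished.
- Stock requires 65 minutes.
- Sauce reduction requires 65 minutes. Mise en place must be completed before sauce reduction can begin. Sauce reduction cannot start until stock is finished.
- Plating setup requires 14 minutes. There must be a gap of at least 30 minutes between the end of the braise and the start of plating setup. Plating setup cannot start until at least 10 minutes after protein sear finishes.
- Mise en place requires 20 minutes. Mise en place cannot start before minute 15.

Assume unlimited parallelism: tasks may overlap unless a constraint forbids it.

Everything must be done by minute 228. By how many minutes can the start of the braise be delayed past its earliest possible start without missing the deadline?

33

Stock has no prerequisites, so it starts at minute 0 and finishes at minute 65.
Mise en place cannot begin until its own release at minute 15. It runs from minute 15 to 15 + 20 = minute 35.
Sauce base needs all of mise en place (finishes minute 35); stock (finishes minute 65). That puts its earliest start at minute 65; it finishes at 65 + 45 = minute 110.
For the braise: sauce base (finishes minute 110); stock (finishes minute 65). Taking the maximum gives a start of minute 110, and it finishes at 110 + 41 = minute 151.

Working backward from the deadline:
Plating setup has no dependents, so it just needs to finish by minute 228. Starting by 228 − 14 = minute 214 achieves that.
The braise must finish before plating setup (must start by minute 214, minus 30-minute gap → minute 184). With a 41-minute duration, the braise must start by 184 − 41 = minute 143.
So the braise can start as early as minute 110 and as late as minute 143, giving 143 − 110 = 33 minutes of slack.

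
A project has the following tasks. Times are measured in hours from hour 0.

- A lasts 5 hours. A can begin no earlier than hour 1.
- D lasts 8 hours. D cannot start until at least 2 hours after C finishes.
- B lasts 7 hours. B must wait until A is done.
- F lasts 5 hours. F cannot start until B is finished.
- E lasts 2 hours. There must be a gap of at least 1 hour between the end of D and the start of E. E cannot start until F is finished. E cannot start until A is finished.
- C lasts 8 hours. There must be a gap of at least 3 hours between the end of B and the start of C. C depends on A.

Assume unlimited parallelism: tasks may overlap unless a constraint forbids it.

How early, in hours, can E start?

A cannot begin until its own release at hour 1. It runs from hour 1 to 1 + 5 = hour 6.
B waits on A (finishes hour 6), so it starts at hour 6 and finishes at 6 + 7 = hour 13.
F cannot begin until B (finishes hour 13). It runs from hour 13 to 13 + 5 = hour 18.
C needs all of B (finishes hour 13, plus 3-hour gap → hour 16); A (finishes hour 6). That puts its earliest start at hour 16; it finishes at 16 + 8 = hour 24.
D waits on C (finishes hour 24, plus 2-hour gap → hour 26), so it starts at hour 26 and finishes at 26 + 8 = hour 34.
E waits on D (finishes hour 34, plus 1-hour gap → hour 35); F (finishes hour 18); A (finishes hour 6). The latest of these is hour 35, which is the earliest E can start.

35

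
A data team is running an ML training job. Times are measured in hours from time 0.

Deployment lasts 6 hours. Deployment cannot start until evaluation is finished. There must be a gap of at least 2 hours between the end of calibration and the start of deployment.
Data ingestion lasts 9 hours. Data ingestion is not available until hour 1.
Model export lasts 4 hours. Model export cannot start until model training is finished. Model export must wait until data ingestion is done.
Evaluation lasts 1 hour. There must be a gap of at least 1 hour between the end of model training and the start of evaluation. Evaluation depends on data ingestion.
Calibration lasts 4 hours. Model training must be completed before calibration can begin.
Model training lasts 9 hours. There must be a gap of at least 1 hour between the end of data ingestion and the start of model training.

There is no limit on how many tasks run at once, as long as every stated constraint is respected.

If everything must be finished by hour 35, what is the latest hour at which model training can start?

Deployment must finish by hour 35; it takes 6 hours, so it must start by 35 − 6 = hour 29.
Evaluation feeds into deployment (must start by hour 29); so evaluation must finish by hour 29 and therefore start by hour 28.
Calibration must finish before deployment (must start by hour 29, minus 2-hour gap → hour 27). With a 4-hour duration, calibration must start by 27 − 4 = hour 23.
To finish by hour 35, model export (duration 4) must start no later than hour 31.
Model training feeds evaluation (must start by hour 28, minus 1-hour gap → hour 27); calibration (must start by hour 23); model export (must start by hour 31). Taking the minimum, model training must finish by hour 23 and start by 23 − 9 = hour 14.

14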